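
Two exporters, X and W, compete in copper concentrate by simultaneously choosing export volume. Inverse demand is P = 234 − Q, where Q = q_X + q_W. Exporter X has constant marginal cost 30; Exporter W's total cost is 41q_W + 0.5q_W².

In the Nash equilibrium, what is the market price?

113.8

Exporter X's profit: π = q_X(234 − (q_X + q_W)) − 30q_X.
∂π/∂q_X = 204 − 2q_X − q_W = 0, so q_X = 102 − 0.5q_W.
For W: ∂π/∂q_W = 193 − 3q_W − q_X = 0 ⇒ q_W = 193/3 − (1/3)q_X.
Substituting the second reaction function into the first: q_X = 102 − 0.5(193/3 − (1/3)q_X), which gives (5/6)q_X = 419/6 ⇒ q_X = 83.8.
Then q_W = 193/3 − (1/3)·83.8 = 36.4.
Equilibrium price: P = 234 − 120.2 = 113.8.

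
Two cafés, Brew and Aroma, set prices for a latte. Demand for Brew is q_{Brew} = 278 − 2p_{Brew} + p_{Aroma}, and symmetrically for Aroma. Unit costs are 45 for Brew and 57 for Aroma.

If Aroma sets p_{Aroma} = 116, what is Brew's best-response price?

121

Brew's profit: π = (p_{Brew} − 45)(278 − 2p_{Brew} + p_{Aroma}).
∂π/∂p_{Brew} = 368 − 4p_{Brew} + p_{Aroma} = 0 ⇒ p_{Brew} = 92 + 0.25p_{Aroma}.
At p_{Aroma} = 116: p_{Brew} = 92 + 0.25·116 = 121.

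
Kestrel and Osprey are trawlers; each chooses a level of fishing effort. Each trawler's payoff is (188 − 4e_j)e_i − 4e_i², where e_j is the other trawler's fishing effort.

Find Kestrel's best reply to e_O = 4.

21.5

Kestrel's payoff is (188 − 4e_O)e_K − 4e_K².
∂π/∂e_K = 188 − 4e_O − 8e_K = 0, so e_K = 23.5 − 0.5e_O.
At e_O = 4: e_K = 23.5 − 0.5·4 = 21.5.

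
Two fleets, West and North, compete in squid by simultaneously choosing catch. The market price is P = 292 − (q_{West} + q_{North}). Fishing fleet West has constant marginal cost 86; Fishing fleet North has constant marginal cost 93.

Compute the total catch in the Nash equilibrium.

135

Fishing fleet West's profit: π = q_{West}(292 − (q_{West} + q_{North})) − 86q_{West}.
∂π/∂q_{West} = 206 − 2q_{West} − q_{North} = 0, so q_{West} = 103 − 0.5q_{North}.
By the same steps for North: q_{North} = 99.5 − 0.5q_{West}.
Substituting the second reaction function into the first: q_{West} = 103 − 0.5(99.5 − 0.5q_{West}), which gives 0.75q_{West} = 53.25 ⇒ q_{West} = 71.
Then q_{North} = 99.5 − 0.5·71 = 64.
Total catch: 71 + 64 = 135.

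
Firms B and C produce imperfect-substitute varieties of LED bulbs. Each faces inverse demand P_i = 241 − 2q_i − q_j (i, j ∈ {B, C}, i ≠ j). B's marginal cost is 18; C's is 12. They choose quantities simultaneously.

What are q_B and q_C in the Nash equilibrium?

Firm B's profit: π = q_B(241 − 2q_B − q_C) − 18q_B.
∂π/∂q_B = 223 − 4q_B − q_C = 0 ⇒ q_B = 55.75 − 0.25q_C.
Similarly q_C = 57.25 − 0.25q_B.
Substituting the second reaction function into the first: q_B = 55.75 − 0.25(57.25 − 0.25q_B), which gives 0.9375q_B = 41.4375 ⇒ q_B = 44.2.
Then q_C = 57.25 − 0.25·44.2 = 46.2.

44.2, 46.2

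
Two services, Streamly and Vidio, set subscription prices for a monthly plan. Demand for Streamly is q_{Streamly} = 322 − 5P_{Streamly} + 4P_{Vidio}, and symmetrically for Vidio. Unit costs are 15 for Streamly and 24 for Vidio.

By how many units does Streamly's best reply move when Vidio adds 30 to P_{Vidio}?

Streamly's profit: π = (P_{Streamly} − 15)(322 − 5P_{Streamly} + 4P_{Vidio}).
∂π/∂P_{Streamly} = 397 − 10P_{Streamly} + 4P_{Vidio} = 0 ⇒ P_{Streamly} = 39.7 + 0.4P_{Vidio}.
The reaction-function slope is 0.4, so a 30-unit rise in P_{Vidio} moves P_{Streamly} by 0.4 × 30 = 12. Streamly's best response rises — the actions are strategic complements.

12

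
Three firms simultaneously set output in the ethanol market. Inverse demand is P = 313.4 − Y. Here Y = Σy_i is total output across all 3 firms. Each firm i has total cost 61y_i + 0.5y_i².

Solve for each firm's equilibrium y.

50.48

A representative firm's profit is π_i = y_i(313.4 − Y) − 61y_i − 0.5y_i², with Y = y_i + Σ_{j≠i} y_j.
First-order condition: 252.4 − 3y_i − Σ_{j≠i} y_j = 0.
Imposing symmetry (y_j = y for all j) turns Σ_{j≠i} y_j into 2y, so 252.4 = 5y and y = 50.48.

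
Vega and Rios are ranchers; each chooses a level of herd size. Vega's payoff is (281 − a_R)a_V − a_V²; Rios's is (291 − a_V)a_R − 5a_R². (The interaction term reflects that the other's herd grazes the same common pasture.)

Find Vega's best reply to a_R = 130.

Expanding Vega's payoff: 281a_V − a_Ra_V − a_V².
∂π/∂a_V = 281 − a_R − 2a_V = 0, so a_V = 140.5 − 0.5a_R.
At a_R = 130: a_V = 140.5 − 0.5·130 = 75.5.

75.5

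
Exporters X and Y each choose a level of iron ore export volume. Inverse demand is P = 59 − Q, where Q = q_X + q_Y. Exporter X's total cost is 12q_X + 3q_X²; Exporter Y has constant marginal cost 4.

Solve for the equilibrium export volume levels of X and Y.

Exporter X's profit: π = q_X(59 − (q_X + q_Y)) − 12q_X − 3q_X².
∂π/∂q_X = 47 − 8q_X − q_Y = 0, so q_X = 5.875 − 0.125q_Y.
For Y: ∂π/∂q_Y = 55 − 2q_Y − q_X = 0 ⇒ q_Y = 27.5 − 0.5q_X.
Plugging q_Y into X's best response: q_X = 5.875 − 0.125(27.5 − 0.5q_X) ⇒ 0.9375q_X = 2.4375, so q_X = 2.6.
Then q_Y = 27.5 − 0.5·2.6 = 26.2.

2.6, 26.2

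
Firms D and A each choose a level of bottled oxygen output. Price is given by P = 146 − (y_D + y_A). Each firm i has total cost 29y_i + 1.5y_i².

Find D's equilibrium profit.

950.625

Firm D's profit: π = y_D(146 − (y_D + y_A)) − 29y_D − 1.5y_D².
∂π/∂y_D = 117 − 5y_D − y_A = 0, so y_D = 23.4 − 0.2y_A.
The game is symmetric, so in equilibrium y_A = y_D: the reaction function gives 1.2y_D = 23.4, hence y_D = 19.5.
Price P = 146 − 39 = 107.
D's profit: (107 − 29)·19.5 − 1.5(19.5)² = 950.625.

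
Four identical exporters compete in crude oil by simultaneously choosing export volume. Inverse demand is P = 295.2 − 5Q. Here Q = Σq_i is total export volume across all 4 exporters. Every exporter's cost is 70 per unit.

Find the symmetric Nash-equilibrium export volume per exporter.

A representative exporter's profit is π_i = q_i(295.2 − 5Q) − 70q_i, with Q = q_i + Σ_{j≠i} q_j.
First-order condition: 225.2 − 10q_i − 5Σ_{j≠i} q_j = 0.
In a symmetric equilibrium every exporter chooses the same q, so Σ_{j≠i} q_j = 3q. The condition becomes 225.2 − 25q = 0, giving q = 225.2/25 = 9.008.

9.008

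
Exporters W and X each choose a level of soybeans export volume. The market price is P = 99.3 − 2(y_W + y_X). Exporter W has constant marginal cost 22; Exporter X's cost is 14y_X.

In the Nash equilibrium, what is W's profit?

Exporter W's profit: π = y_W(99.3 − 2(y_W + y_X)) − 22y_W.
∂π/∂y_W = 77.3 − 4y_W − 2y_X = 0, so y_W = 19.325 − 0.5y_X.
By the same steps for X: y_X = 21.325 − 0.5y_W.
Substituting the second reaction function into the first: y_W = 19.325 − 0.5(21.325 − 0.5y_W), which gives 0.75y_W = 8.6625 ⇒ y_W = 11.55.
Then y_X = 21.325 − 0.5·11.55 = 15.55.
Price P = 99.3 − 2·27.1 = 45.1.
W's profit: (45.1 − 22)·11.55 = 266.805.

266.805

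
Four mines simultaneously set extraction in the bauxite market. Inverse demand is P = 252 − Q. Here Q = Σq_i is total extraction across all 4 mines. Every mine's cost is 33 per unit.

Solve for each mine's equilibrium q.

43.8

A representative mine's profit is π_i = q_i(252 − Q) − 33q_i, with Q = q_i + Σ_{j≠i} q_j.
First-order condition: 219 − 2q_i − Σ_{j≠i} q_j = 0.
Imposing symmetry (q_j = q for all j) turns Σ_{j≠i} q_j into 3q, so 219 = 5q and q = 43.8.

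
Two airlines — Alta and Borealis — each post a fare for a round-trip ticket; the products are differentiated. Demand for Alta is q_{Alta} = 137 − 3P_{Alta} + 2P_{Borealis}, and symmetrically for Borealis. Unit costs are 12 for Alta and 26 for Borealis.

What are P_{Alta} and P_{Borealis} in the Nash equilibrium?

45.875, 51.125

Alta's profit: π = (P_{Alta} − 12)(137 − 3P_{Alta} + 2P_{Borealis}).
∂π/∂P_{Alta} = 173 − 6P_{Alta} + 2P_{Borealis} = 0 ⇒ P_{Alta} = 173/6 + (1/3)P_{Borealis}.
Similarly P_{Borealis} = 215/6 + (1/3)P_{Alta}.
Solving the two reaction functions simultaneously: (1 − (1/3)(1/3))P_{Alta} = 173/6 + (1/3)·(215/6), so (8/9)P_{Alta} = 367/9 and P_{Alta} = 45.875.
Then P_{Borealis} = 215/6 + (1/3)·45.875 = 51.125.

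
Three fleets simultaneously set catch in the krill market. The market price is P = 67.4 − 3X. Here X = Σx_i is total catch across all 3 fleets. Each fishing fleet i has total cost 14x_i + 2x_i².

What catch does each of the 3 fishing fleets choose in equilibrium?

A representative fishing fleet's profit is π_i = x_i(67.4 − 3X) − 14x_i − 2x_i², with X = x_i + Σ_{j≠i} x_j.
First-order condition: 53.4 − 10x_i − 3Σ_{j≠i} x_j = 0.
Imposing symmetry (x_j = x for all j) turns Σ_{j≠i} x_j into 2x, so 53.4 = 16x and x = 3.3375.

3.3375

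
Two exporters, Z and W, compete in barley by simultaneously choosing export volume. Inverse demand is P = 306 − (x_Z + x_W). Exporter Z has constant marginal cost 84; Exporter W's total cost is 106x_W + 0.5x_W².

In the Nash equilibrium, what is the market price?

Exporter Z's profit: π = x_Z(306 − (x_Z + x_W)) − 84x_Z.
∂π/∂x_Z = 222 − 2x_Z − x_W = 0, so x_Z = 111 − 0.5x_W.
For W: ∂π/∂x_W = 200 − 3x_W − x_Z = 0 ⇒ x_W = 200/3 − (1/3)x_Z.
Plugging x_W into Z's best response: x_Z = 111 − 0.5(200/3 − (1/3)x_Z) ⇒ (5/6)x_Z = 233/3, so x_Z = 93.2.
Then x_W = 200/3 − (1/3)·93.2 = 35.6.
Equilibrium price: P = 306 − 128.8 = 177.2.

177.2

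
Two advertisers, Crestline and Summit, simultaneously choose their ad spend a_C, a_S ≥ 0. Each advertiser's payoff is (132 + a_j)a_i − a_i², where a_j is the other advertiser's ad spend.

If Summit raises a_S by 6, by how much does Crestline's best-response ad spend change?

3

Crestline's payoff is (132 + a_S)a_C − a_C².
∂π/∂a_C = 132 + a_S − 2a_C = 0, so a_C = 66 + 0.5a_S.
The reaction-function slope is 0.5, so a 6-unit rise in a_S moves a_C by 0.5 × 6 = 3. Crestline's best response rises — the actions are strategic complements.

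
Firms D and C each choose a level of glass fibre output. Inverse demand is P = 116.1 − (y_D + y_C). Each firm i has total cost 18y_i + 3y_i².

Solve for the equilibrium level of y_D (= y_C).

10.9

Firm D's profit: π = y_D(116.1 − (y_D + y_C)) − 18y_D − 3y_D².
∂π/∂y_D = 98.1 − 8y_D − y_C = 0, so y_D = 12.2625 − 0.125y_C.
By symmetry y_C = y_D; substituting into the reaction function, 1.125y_D = 12.2625 and y_D = 10.9.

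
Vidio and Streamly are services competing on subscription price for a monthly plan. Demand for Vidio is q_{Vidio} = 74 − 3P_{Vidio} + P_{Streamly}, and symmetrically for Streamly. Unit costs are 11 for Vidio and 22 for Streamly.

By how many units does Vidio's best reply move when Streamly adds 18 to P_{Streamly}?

3

Vidio's profit: π = (P_{Vidio} − 11)(74 − 3P_{Vidio} + P_{Streamly}).
∂π/∂P_{Vidio} = 107 − 6P_{Vidio} + P_{Streamly} = 0 ⇒ P_{Vidio} = 107/6 + (1/6)P_{Streamly}.
The reaction-function slope is 1/6, so an 18-unit rise in P_{Streamly} moves P_{Vidio} by 1/6 × 18 = 3. Vidio's best response rises — the actions are strategic complements.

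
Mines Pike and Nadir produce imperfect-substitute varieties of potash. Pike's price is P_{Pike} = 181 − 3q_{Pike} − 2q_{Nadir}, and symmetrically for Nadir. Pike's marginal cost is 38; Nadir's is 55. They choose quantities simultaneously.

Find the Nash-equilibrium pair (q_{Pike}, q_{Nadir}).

Mine Pike's profit: π = q_{Pike}(181 − 3q_{Pike} − 2q_{Nadir}) − 38q_{Pike}.
∂π/∂q_{Pike} = 143 − 6q_{Pike} − 2q_{Nadir} = 0 ⇒ q_{Pike} = 143/6 − (1/3)q_{Nadir}.
Similarly q_{Nadir} = 21 − (1/3)q_{Pike}.
Solving the two reaction functions simultaneously: (1 − (−1/3)(−1/3))q_{Pike} = 143/6 − (1/3)·21, so (8/9)q_{Pike} = 101/6 and q_{Pike} = 18.9375.
Then q_{Nadir} = 21 − (1/3)·18.9375 = 14.6875.

18.9375, 14.6875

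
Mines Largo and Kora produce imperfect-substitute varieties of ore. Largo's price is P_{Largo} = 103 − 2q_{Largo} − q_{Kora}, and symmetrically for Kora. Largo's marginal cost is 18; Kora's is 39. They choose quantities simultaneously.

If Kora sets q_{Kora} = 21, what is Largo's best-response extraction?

16

Mine Largo's profit: π = q_{Largo}(103 − 2q_{Largo} − q_{Kora}) − 18q_{Largo}.
∂π/∂q_{Largo} = 85 − 4q_{Largo} − q_{Kora} = 0 ⇒ q_{Largo} = 21.25 − 0.25q_{Kora}.
At q_{Kora} = 21: q_{Largo} = 21.25 − 0.25·21 = 16.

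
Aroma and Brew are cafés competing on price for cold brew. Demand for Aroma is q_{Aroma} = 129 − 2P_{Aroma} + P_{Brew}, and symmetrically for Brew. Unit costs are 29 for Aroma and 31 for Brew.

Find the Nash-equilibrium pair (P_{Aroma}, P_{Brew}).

62.6, 63.4

Aroma's profit: π = (P_{Aroma} − 29)(129 − 2P_{Aroma} + P_{Brew}).
∂π/∂P_{Aroma} = 187 − 4P_{Aroma} + P_{Brew} = 0 ⇒ P_{Aroma} = 46.75 + 0.25P_{Brew}.
Similarly P_{Brew} = 47.75 + 0.25P_{Aroma}.
Plugging P_{Brew} into Aroma's best response: P_{Aroma} = 46.75 + 0.25(47.75 + 0.25P_{Aroma}) ⇒ 0.9375P_{Aroma} = 58.6875, so P_{Aroma} = 62.6.
Then P_{Brew} = 47.75 + 0.25·62.6 = 63.4.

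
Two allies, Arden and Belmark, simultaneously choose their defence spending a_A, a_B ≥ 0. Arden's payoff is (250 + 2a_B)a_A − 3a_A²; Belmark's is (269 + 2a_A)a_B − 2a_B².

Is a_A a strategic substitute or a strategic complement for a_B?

strategic complements

Expanding Arden's payoff: 250a_A + 2a_Ba_A − 3a_A².
∂π/∂a_A = 250 + 2a_B − 6a_A = 0, so a_A = 125/3 + (1/3)a_B.
The best-response slope da_A/da_B = 1/3 > 0: the reaction function is upward-sloping, so the choices are strategic complements.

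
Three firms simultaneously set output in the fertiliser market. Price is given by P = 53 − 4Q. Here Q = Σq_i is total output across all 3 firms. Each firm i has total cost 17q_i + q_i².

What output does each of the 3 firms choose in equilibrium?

2

A representative firm's profit is π_i = q_i(53 − 4Q) − 17q_i − q_i², with Q = q_i + Σ_{j≠i} q_j.
First-order condition: 36 − 10q_i − 4Σ_{j≠i} q_j = 0.
With identical firms, set every q_j = q: then 36 − 10q − 8q = 0, i.e. q = 36/18 = 2.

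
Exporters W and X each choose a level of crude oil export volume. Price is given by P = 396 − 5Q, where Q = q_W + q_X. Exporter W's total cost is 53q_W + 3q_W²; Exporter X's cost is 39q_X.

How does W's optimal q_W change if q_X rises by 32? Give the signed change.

Exporter W's profit: π = q_W(396 − 5(q_W + q_X)) − 53q_W − 3q_W².
∂π/∂q_W = 343 − 16q_W − 5q_X = 0, so q_W = 21.4375 − 0.3125q_X.
The reaction-function slope is −0.3125, so a 32-unit rise in q_X moves q_W by −0.3125 × 32 = −10. W's best response falls — the actions are strategic substitutes.

-10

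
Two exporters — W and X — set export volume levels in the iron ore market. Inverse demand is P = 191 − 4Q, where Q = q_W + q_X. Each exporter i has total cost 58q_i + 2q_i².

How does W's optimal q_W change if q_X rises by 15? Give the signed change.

-5

Exporter W's profit: π = q_W(191 − 4(q_W + q_X)) − 58q_W − 2q_W².
∂π/∂q_W = 133 − 12q_W − 4q_X = 0, so q_W = 133/12 − (1/3)q_X.
The reaction-function slope is −1/3, so a 15-unit rise in q_X moves q_W by −1/3 × 15 = −5. W's best response falls — the actions are strategic substitutes.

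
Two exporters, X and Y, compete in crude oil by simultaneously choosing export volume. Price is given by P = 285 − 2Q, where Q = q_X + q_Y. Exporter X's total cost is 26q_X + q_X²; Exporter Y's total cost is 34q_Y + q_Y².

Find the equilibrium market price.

157.5

Exporter X's profit: π = q_X(285 − 2(q_X + q_Y)) − 26q_X − q_X².
∂π/∂q_X = 259 − 6q_X − 2q_Y = 0, so q_X = 259/6 − (1/3)q_Y.
By the same steps for Y: q_Y = 251/6 − (1/3)q_X.
Solving the two reaction functions simultaneously: (1 − (−1/3)(−1/3))q_X = 259/6 − (1/3)·(251/6), so (8/9)q_X = 263/9 and q_X = 32.875.
Then q_Y = 251/6 − (1/3)·32.875 = 30.875.
Equilibrium price: P = 285 − 2·63.75 = 157.5.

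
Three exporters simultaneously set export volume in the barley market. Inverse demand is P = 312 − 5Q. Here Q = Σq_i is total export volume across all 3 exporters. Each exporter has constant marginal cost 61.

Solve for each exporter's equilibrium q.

12.55

A representative exporter's profit is π_i = q_i(312 − 5Q) − 61q_i, with Q = q_i + Σ_{j≠i} q_j.
First-order condition: 251 − 10q_i − 5Σ_{j≠i} q_j = 0.
In a symmetric equilibrium every exporter chooses the same q, so Σ_{j≠i} q_j = 2q. The condition becomes 251 − 20q = 0, giving q = 251/20 = 12.55.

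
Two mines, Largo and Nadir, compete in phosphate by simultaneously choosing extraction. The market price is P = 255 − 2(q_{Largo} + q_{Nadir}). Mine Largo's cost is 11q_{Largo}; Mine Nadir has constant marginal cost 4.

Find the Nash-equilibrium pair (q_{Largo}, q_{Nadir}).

39.5, 43

Mine Largo's profit: π = q_{Largo}(255 − 2(q_{Largo} + q_{Nadir})) − 11q_{Largo}.
∂π/∂q_{Largo} = 244 − 4q_{Largo} − 2q_{Nadir} = 0, so q_{Largo} = 61 − 0.5q_{Nadir}.
By the same steps for Nadir: q_{Nadir} = 62.75 − 0.5q_{Largo}.
Substituting the second reaction function into the first: q_{Largo} = 61 − 0.5(62.75 − 0.5q_{Largo}), which gives 0.75q_{Largo} = 29.625 ⇒ q_{Largo} = 39.5.
Then q_{Nadir} = 62.75 − 0.5·39.5 = 43.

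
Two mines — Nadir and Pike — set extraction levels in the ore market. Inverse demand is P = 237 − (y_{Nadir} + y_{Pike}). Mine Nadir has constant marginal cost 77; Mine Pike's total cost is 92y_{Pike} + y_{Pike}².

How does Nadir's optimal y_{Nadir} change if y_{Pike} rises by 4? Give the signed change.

-2

Mine Nadir's profit: π = y_{Nadir}(237 − (y_{Nadir} + y_{Pike})) − 77y_{Nadir}.
∂π/∂y_{Nadir} = 160 − 2y_{Nadir} − y_{Pike} = 0, so y_{Nadir} = 80 − 0.5y_{Pike}.
The reaction-function slope is −0.5, so a 4-unit rise in y_{Pike} moves y_{Nadir} by −0.5 × 4 = −2. Nadir's best response falls — the actions are strategic substitutes.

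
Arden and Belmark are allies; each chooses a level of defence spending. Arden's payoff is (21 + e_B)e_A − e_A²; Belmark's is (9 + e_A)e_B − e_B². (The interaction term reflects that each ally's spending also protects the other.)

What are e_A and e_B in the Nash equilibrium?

17, 13

Expanding Arden's payoff: 21e_A + e_Be_A − e_A².
∂π/∂e_A = 21 + e_B − 2e_A = 0, so e_A = 10.5 + 0.5e_B.
Likewise for Belmark: e_B = 4.5 + 0.5e_A.
Substituting the second reaction function into the first: e_A = 10.5 + 0.5(4.5 + 0.5e_A), which gives 0.75e_A = 12.75 ⇒ e_A = 17.
Then e_B = 4.5 + 0.5·17 = 13.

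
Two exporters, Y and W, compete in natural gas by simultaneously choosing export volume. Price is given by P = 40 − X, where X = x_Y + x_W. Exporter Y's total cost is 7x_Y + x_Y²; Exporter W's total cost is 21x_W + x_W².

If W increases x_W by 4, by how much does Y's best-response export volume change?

Exporter Y's profit: π = x_Y(40 − (x_Y + x_W)) − 7x_Y − x_Y².
∂π/∂x_Y = 33 − 4x_Y − x_W = 0, so x_Y = 8.25 − 0.25x_W.
The reaction-function slope is −0.25, so a 4-unit rise in x_W moves x_Y by −0.25 × 4 = −1. Y's best response falls — the actions are strategic substitutes.

-1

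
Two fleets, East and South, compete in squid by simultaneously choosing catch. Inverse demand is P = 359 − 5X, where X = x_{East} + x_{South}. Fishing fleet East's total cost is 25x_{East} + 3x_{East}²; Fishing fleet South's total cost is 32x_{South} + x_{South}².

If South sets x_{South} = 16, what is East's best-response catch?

15.875

Fishing fleet East's profit: π = x_{East}(359 − 5(x_{East} + x_{South})) − 25x_{East} − 3x_{East}².
∂π/∂x_{East} = 334 − 16x_{East} − 5x_{South} = 0, so x_{East} = 20.875 − 0.3125x_{South}.
At x_{South} = 16: x_{East} = 20.875 − 0.3125·16 = 15.875.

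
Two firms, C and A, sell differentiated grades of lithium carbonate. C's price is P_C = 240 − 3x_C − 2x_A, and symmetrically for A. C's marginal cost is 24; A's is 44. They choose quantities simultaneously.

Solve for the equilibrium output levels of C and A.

Firm C's profit: π = x_C(240 − 3x_C − 2x_A) − 24x_C.
∂π/∂x_C = 216 − 6x_C − 2x_A = 0 ⇒ x_C = 36 − (1/3)x_A.
Similarly x_A = 98/3 − (1/3)x_C.
Solving the two reaction functions simultaneously: (1 − (−1/3)(−1/3))x_C = 36 − (1/3)·(98/3), so (8/9)x_C = 226/9 and x_C = 28.25.
Then x_A = 98/3 − (1/3)·28.25 = 23.25.

28.25, 23.25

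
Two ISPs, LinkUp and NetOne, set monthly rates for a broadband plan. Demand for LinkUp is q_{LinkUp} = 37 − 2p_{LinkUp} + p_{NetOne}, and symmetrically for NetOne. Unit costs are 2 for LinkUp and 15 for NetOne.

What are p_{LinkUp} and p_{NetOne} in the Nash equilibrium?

15.4, 20.6

LinkUp's profit: π = (p_{LinkUp} − 2)(37 − 2p_{LinkUp} + p_{NetOne}).
∂π/∂p_{LinkUp} = 41 − 4p_{LinkUp} + p_{NetOne} = 0 ⇒ p_{LinkUp} = 10.25 + 0.25p_{NetOne}.
Similarly p_{NetOne} = 16.75 + 0.25p_{LinkUp}.
Substituting the second reaction function into the first: p_{LinkUp} = 10.25 + 0.25(16.75 + 0.25p_{LinkUp}), which gives 0.9375p_{LinkUp} = 14.4375 ⇒ p_{LinkUp} = 15.4.
Then p_{NetOne} = 16.75 + 0.25·15.4 = 20.6.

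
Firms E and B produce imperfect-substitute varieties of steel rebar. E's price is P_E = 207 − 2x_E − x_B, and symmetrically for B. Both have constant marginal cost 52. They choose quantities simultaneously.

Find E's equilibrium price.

Firm E's profit: π = x_E(207 − 2x_E − x_B) − 52x_E.
∂π/∂x_E = 155 − 4x_E − x_B = 0 ⇒ x_E = 38.75 − 0.25x_B.
Setting x_E = x_B in the reaction function: x_E = 38.75 − 0.25x_E, so x_E = 38.75 / 1.25 = 31.
P_E = 207 − 2·31 − 31 = 114.

114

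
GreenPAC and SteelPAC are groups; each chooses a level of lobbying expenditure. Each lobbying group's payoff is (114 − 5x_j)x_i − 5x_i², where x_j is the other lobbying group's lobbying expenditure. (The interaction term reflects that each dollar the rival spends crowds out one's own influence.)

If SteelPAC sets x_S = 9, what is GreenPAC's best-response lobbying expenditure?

6.9

GreenPAC's payoff is (114 − 5x_S)x_G − 5x_G².
∂π/∂x_G = 114 − 5x_S − 10x_G = 0, so x_G = 11.4 − 0.5x_S.
At x_S = 9: x_G = 11.4 − 0.5·9 = 6.9.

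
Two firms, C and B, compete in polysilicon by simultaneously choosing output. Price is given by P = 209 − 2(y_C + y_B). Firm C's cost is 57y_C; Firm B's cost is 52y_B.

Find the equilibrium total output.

51.5

Firm C's profit: π = y_C(209 − 2(y_C + y_B)) − 57y_C.
∂π/∂y_C = 152 − 4y_C − 2y_B = 0, so y_C = 38 − 0.5y_B.
By the same steps for B: y_B = 39.25 − 0.5y_C.
Substituting the second reaction function into the first: y_C = 38 − 0.5(39.25 − 0.5y_C), which gives 0.75y_C = 18.375 ⇒ y_C = 24.5.
Then y_B = 39.25 − 0.5·24.5 = 27.
Total output: 24.5 + 27 = 51.5.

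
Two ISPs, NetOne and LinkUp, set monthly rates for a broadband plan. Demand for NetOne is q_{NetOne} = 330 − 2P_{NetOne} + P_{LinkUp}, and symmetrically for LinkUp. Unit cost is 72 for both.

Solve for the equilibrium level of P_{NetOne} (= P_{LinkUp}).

NetOne's profit: π = (P_{NetOne} − 72)(330 − 2P_{NetOne} + P_{LinkUp}).
∂π/∂P_{NetOne} = 474 − 4P_{NetOne} + P_{LinkUp} = 0 ⇒ P_{NetOne} = 118.5 + 0.25P_{LinkUp}.
By symmetry P_{LinkUp} = P_{NetOne}; substituting into the reaction function, 0.75P_{NetOne} = 118.5 and P_{NetOne} = 158.

158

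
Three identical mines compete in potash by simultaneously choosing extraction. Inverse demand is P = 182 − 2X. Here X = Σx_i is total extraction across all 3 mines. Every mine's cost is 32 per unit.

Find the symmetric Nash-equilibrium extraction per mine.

A representative mine's profit is π_i = x_i(182 − 2X) − 32x_i, with X = x_i + Σ_{j≠i} x_j.
First-order condition: 150 − 4x_i − 2Σ_{j≠i} x_j = 0.
In a symmetric equilibrium every mine chooses the same x, so Σ_{j≠i} x_j = 2x. The condition becomes 150 − 8x = 0, giving x = 150/8 = 18.75.

18.75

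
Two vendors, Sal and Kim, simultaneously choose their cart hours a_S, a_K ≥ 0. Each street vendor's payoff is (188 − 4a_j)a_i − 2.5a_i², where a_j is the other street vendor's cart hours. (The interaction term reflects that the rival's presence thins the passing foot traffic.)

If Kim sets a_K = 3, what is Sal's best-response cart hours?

Sal's payoff is (188 − 4a_K)a_S − 2.5a_S².
∂π/∂a_S = 188 − 4a_K − 5a_S = 0, so a_S = 37.6 − 0.8a_K.
At a_K = 3: a_S = 37.6 − 0.8·3 = 35.2.

35.2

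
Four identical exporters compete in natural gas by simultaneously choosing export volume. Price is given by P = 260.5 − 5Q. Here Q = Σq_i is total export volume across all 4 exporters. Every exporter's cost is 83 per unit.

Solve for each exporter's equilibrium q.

A representative exporter's profit is π_i = q_i(260.5 − 5Q) − 83q_i, with Q = q_i + Σ_{j≠i} q_j.
First-order condition: 177.5 − 10q_i − 5Σ_{j≠i} q_j = 0.
With identical exporters, set every q_j = q: then 177.5 − 10q − 15q = 0, i.e. q = 177.5/25 = 7.1.

7.1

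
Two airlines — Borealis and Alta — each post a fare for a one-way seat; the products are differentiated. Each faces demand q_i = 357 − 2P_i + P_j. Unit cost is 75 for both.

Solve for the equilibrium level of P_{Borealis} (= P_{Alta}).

Borealis's profit: π = (P_{Borealis} − 75)(357 − 2P_{Borealis} + P_{Alta}).
∂π/∂P_{Borealis} = 507 − 4P_{Borealis} + P_{Alta} = 0 ⇒ P_{Borealis} = 126.75 + 0.25P_{Alta}.
By symmetry P_{Alta} = P_{Borealis}; substituting into the reaction function, 0.75P_{Borealis} = 126.75 and P_{Borealis} = 169.

169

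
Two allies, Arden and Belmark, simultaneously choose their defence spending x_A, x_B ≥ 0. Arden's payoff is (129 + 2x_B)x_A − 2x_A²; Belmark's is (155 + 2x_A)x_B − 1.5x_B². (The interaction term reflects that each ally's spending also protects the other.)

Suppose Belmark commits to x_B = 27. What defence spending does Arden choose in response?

Expanding Arden's payoff: 129x_A + 2x_Bx_A − 2x_A².
∂π/∂x_A = 129 + 2x_B − 4x_A = 0, so x_A = 32.25 + 0.5x_B.
At x_B = 27: x_A = 32.25 + 0.5·27 = 45.75.

45.75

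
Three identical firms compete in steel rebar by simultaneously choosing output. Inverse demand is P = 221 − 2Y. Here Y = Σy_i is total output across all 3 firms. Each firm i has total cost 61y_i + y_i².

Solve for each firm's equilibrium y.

A representative firm's profit is π_i = y_i(221 − 2Y) − 61y_i − y_i², with Y = y_i + Σ_{j≠i} y_j.
First-order condition: 160 − 6y_i − 2Σ_{j≠i} y_j = 0.
Imposing symmetry (y_j = y for all j) turns Σ_{j≠i} y_j into 2y, so 160 = 10y and y = 16.

16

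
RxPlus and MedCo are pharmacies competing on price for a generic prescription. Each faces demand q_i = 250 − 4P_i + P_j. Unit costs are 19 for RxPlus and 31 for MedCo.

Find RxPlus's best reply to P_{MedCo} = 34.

45

RxPlus's profit: π = (P_{RxPlus} − 19)(250 − 4P_{RxPlus} + P_{MedCo}).
∂π/∂P_{RxPlus} = 326 − 8P_{RxPlus} + P_{MedCo} = 0 ⇒ P_{RxPlus} = 40.75 + 0.125P_{MedCo}.
At P_{MedCo} = 34: P_{RxPlus} = 40.75 + 0.125·34 = 45.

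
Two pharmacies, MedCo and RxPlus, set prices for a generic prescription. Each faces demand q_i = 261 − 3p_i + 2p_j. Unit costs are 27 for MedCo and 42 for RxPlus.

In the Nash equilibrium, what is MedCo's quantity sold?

MedCo's profit: π = (p_{MedCo} − 27)(261 − 3p_{MedCo} + 2p_{RxPlus}).
∂π/∂p_{MedCo} = 342 − 6p_{MedCo} + 2p_{RxPlus} = 0 ⇒ p_{MedCo} = 57 + (1/3)p_{RxPlus}.
Similarly p_{RxPlus} = 64.5 + (1/3)p_{MedCo}.
Plugging p_{RxPlus} into MedCo's best response: p_{MedCo} = 57 + (1/3)(64.5 + (1/3)p_{MedCo}) ⇒ (8/9)p_{MedCo} = 78.5, so p_{MedCo} = 88.3125.
Then p_{RxPlus} = 64.5 + (1/3)·88.3125 = 93.9375.
q_{MedCo} = 261 − 3·88.3125 + 2·93.9375 = 183.9375.

183.9375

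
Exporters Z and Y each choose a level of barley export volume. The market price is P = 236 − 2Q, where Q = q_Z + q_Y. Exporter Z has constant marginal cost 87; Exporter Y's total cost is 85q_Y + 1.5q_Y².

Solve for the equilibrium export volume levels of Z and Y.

30.875, 12.75

Exporter Z's profit: π = q_Z(236 − 2(q_Z + q_Y)) − 87q_Z.
∂π/∂q_Z = 149 − 4q_Z − 2q_Y = 0, so q_Z = 37.25 − 0.5q_Y.
For Y: ∂π/∂q_Y = 151 − 7q_Y − 2q_Z = 0 ⇒ q_Y = 151/7 − (2/7)q_Z.
Solving the two reaction functions simultaneously: (1 − (−0.5)(−2/7))q_Z = 37.25 − 0.5·(151/7), so (6/7)q_Z = 741/28 and q_Z = 30.875.
Then q_Y = 151/7 − (2/7)·30.875 = 12.75.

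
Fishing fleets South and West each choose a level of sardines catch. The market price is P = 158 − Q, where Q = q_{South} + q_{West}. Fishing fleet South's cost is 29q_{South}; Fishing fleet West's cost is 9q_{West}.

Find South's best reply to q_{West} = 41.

Fishing fleet South's profit: π = q_{South}(158 − (q_{South} + q_{West})) − 29q_{South}.
∂π/∂q_{South} = 129 − 2q_{South} − q_{West} = 0, so q_{South} = 64.5 − 0.5q_{West}.
At q_{West} = 41: q_{South} = 64.5 − 0.5·41 = 44.

44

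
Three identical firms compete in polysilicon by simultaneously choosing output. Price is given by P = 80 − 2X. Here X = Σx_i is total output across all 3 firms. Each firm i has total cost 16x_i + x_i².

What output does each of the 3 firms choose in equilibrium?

6.4

A representative firm's profit is π_i = x_i(80 − 2X) − 16x_i − x_i², with X = x_i + Σ_{j≠i} x_j.
First-order condition: 64 − 6x_i − 2Σ_{j≠i} x_j = 0.
In a symmetric equilibrium every firm chooses the same x, so Σ_{j≠i} x_j = 2x. The condition becomes 64 − 10x = 0, giving x = 64/10 = 6.4.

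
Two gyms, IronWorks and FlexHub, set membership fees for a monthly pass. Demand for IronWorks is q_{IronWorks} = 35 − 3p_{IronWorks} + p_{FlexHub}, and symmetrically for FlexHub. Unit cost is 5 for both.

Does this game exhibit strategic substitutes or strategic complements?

IronWorks's profit: π = (p_{IronWorks} − 5)(35 − 3p_{IronWorks} + p_{FlexHub}).
∂π/∂p_{IronWorks} = 50 − 6p_{IronWorks} + p_{FlexHub} = 0 ⇒ p_{IronWorks} = 25/3 + (1/6)p_{FlexHub}.
The best-response slope dp_{IronWorks}/dp_{FlexHub} = 1/6 > 0: the reaction function is upward-sloping, so the choices are strategic complements.

strategic complements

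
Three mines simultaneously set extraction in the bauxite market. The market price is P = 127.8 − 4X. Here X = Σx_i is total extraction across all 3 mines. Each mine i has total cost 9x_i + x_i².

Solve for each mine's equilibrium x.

A representative mine's profit is π_i = x_i(127.8 − 4X) − 9x_i − x_i², with X = x_i + Σ_{j≠i} x_j.
First-order condition: 118.8 − 10x_i − 4Σ_{j≠i} x_j = 0.
In a symmetric equilibrium every mine chooses the same x, so Σ_{j≠i} x_j = 2x. The condition becomes 118.8 − 18x = 0, giving x = 118.8/18 = 6.6.

6.6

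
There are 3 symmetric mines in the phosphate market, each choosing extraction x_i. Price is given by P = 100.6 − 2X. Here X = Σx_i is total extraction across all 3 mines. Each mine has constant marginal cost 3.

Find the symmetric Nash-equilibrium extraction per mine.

12.2

A representative mine's profit is π_i = x_i(100.6 − 2X) − 3x_i, with X = x_i + Σ_{j≠i} x_j.
First-order condition: 97.6 − 4x_i − 2Σ_{j≠i} x_j = 0.
In a symmetric equilibrium every mine chooses the same x, so Σ_{j≠i} x_j = 2x. The condition becomes 97.6 − 8x = 0, giving x = 97.6/8 = 12.2.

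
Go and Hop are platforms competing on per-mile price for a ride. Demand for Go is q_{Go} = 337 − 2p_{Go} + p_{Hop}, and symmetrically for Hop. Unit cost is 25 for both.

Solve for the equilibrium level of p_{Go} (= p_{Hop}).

Go's profit: π = (p_{Go} − 25)(337 − 2p_{Go} + p_{Hop}).
∂π/∂p_{Go} = 387 − 4p_{Go} + p_{Hop} = 0 ⇒ p_{Go} = 96.75 + 0.25p_{Hop}.
By symmetry p_{Hop} = p_{Go}; substituting into the reaction function, 0.75p_{Go} = 96.75 and p_{Go} = 129.

129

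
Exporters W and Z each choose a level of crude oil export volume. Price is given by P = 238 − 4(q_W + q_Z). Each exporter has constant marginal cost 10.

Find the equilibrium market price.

86

Exporter W's profit: π = q_W(238 − 4(q_W + q_Z)) − 10q_W.
∂π/∂q_W = 228 − 8q_W − 4q_Z = 0, so q_W = 28.5 − 0.5q_Z.
The game is symmetric, so in equilibrium q_Z = q_W: the reaction function gives 1.5q_W = 28.5, hence q_W = 19.
Equilibrium price: P = 238 − 4·38 = 86.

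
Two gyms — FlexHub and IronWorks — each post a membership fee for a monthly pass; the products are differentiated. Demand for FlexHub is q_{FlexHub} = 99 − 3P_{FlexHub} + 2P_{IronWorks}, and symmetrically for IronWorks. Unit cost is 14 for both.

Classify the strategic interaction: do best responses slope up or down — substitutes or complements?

strategic complements

FlexHub's profit: π = (P_{FlexHub} − 14)(99 − 3P_{FlexHub} + 2P_{IronWorks}).
∂π/∂P_{FlexHub} = 141 − 6P_{FlexHub} + 2P_{IronWorks} = 0 ⇒ P_{FlexHub} = 23.5 + (1/3)P_{IronWorks}.
The best-response slope dP_{FlexHub}/dP_{IronWorks} = 1/3 > 0: the reaction function is upward-sloping, so the choices are strategic complements.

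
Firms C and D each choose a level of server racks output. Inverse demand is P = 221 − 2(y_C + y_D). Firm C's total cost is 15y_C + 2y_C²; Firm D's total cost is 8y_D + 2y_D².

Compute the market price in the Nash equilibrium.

Firm C's profit: π = y_C(221 − 2(y_C + y_D)) − 15y_C − 2y_C².
∂π/∂y_C = 206 − 8y_C − 2y_D = 0, so y_C = 25.75 − 0.25y_D.
By the same steps for D: y_D = 26.625 − 0.25y_C.
Solving the two reaction functions simultaneously: (1 − (−0.25)(−0.25))y_C = 25.75 − 0.25·26.625, so 0.9375y_C = 611/32 and y_C = 611/30.
Then y_D = 26.625 − 0.25·(611/30) = 323/15.
Equilibrium price: P = 221 − 2·41.9 = 137.2.

137.2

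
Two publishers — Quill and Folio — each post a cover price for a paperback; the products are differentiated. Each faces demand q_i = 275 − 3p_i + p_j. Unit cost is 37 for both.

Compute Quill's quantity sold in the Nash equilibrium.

Quill's profit: π = (p_{Quill} − 37)(275 − 3p_{Quill} + p_{Folio}).
∂π/∂p_{Quill} = 386 − 6p_{Quill} + p_{Folio} = 0 ⇒ p_{Quill} = 193/3 + (1/6)p_{Folio}.
Setting p_{Quill} = p_{Folio} in the reaction function: p_{Quill} = 193/3 + (1/6)p_{Quill}, so p_{Quill} = (193/3) / (5/6) = 77.2.
q_{Quill} = 275 − 3·77.2 + 77.2 = 120.6.

120.6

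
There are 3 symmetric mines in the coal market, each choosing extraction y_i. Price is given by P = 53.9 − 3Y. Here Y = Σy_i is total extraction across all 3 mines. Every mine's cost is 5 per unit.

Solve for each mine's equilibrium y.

A representative mine's profit is π_i = y_i(53.9 − 3Y) − 5y_i, with Y = y_i + Σ_{j≠i} y_j.
First-order condition: 48.9 − 6y_i − 3Σ_{j≠i} y_j = 0.
In a symmetric equilibrium every mine chooses the same y, so Σ_{j≠i} y_j = 2y. The condition becomes 48.9 − 12y = 0, giving y = 48.9/12 = 4.075.

4.075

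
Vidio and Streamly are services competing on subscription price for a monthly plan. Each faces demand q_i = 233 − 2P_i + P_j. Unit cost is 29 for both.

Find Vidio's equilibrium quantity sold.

Vidio's profit: π = (P_{Vidio} − 29)(233 − 2P_{Vidio} + P_{Streamly}).
∂π/∂P_{Vidio} = 291 − 4P_{Vidio} + P_{Streamly} = 0 ⇒ P_{Vidio} = 72.75 + 0.25P_{Streamly}.
The game is symmetric, so in equilibrium P_{Streamly} = P_{Vidio}: the reaction function gives 0.75P_{Vidio} = 72.75, hence P_{Vidio} = 97.
q_{Vidio} = 233 − 2·97 + 97 = 136.

136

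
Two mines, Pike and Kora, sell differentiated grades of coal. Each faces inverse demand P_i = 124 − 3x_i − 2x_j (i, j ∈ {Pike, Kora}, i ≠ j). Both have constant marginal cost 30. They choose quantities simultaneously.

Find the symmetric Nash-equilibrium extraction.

11.75

Mine Pike's profit: π = x_{Pike}(124 − 3x_{Pike} − 2x_{Kora}) − 30x_{Pike}.
∂π/∂x_{Pike} = 94 − 6x_{Pike} − 2x_{Kora} = 0 ⇒ x_{Pike} = 47/3 − (1/3)x_{Kora}.
The game is symmetric, so in equilibrium x_{Kora} = x_{Pike}: the reaction function gives (4/3)x_{Pike} = 47/3, hence x_{Pike} = 11.75.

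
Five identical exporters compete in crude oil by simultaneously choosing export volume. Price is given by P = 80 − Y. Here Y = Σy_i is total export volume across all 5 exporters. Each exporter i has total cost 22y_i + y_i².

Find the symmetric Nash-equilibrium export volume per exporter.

A representative exporter's profit is π_i = y_i(80 − Y) − 22y_i − y_i², with Y = y_i + Σ_{j≠i} y_j.
First-order condition: 58 − 4y_i − Σ_{j≠i} y_j = 0.
Imposing symmetry (y_j = y for all j) turns Σ_{j≠i} y_j into 4y, so 58 = 8y and y = 7.25.

7.25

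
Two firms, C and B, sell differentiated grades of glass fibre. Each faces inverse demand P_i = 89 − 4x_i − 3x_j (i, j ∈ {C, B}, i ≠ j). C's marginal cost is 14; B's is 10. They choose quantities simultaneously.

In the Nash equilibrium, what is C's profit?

Firm C's profit: π = x_C(89 − 4x_C − 3x_B) − 14x_C.
∂π/∂x_C = 75 − 8x_C − 3x_B = 0 ⇒ x_C = 9.375 − 0.375x_B.
Similarly x_B = 9.875 − 0.375x_C.
Solving the two reaction functions simultaneously: (1 − (−0.375)(−0.375))x_C = 9.375 − 0.375·9.875, so (55/64)x_C = 363/64 and x_C = 6.6.
Then x_B = 9.875 − 0.375·6.6 = 7.4.
P_C = 89 − 4·6.6 − 3·7.4 = 40.4.
Profit = (40.4 − 14)·6.6 = 174.24.

174.24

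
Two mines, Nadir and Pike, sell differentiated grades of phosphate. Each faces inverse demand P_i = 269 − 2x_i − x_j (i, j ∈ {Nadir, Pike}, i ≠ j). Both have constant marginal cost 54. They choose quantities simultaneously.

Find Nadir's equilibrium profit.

3698

Mine Nadir's profit: π = x_{Nadir}(269 − 2x_{Nadir} − x_{Pike}) − 54x_{Nadir}.
∂π/∂x_{Nadir} = 215 − 4x_{Nadir} − x_{Pike} = 0 ⇒ x_{Nadir} = 53.75 − 0.25x_{Pike}.
Setting x_{Nadir} = x_{Pike} in the reaction function: x_{Nadir} = 53.75 − 0.25x_{Nadir}, so x_{Nadir} = 53.75 / 1.25 = 43.
P_{Nadir} = 269 − 2·43 − 43 = 140.
Profit = (140 − 54)·43 = 3698.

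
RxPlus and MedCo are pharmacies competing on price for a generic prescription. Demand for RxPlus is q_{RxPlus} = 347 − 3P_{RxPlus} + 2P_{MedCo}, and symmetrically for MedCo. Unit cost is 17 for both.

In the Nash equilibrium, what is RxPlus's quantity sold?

RxPlus's profit: π = (P_{RxPlus} − 17)(347 − 3P_{RxPlus} + 2P_{MedCo}).
∂π/∂P_{RxPlus} = 398 − 6P_{RxPlus} + 2P_{MedCo} = 0 ⇒ P_{RxPlus} = 199/3 + (1/3)P_{MedCo}.
The game is symmetric, so in equilibrium P_{MedCo} = P_{RxPlus}: the reaction function gives (2/3)P_{RxPlus} = 199/3, hence P_{RxPlus} = 99.5.
q_{RxPlus} = 347 − 3·99.5 + 2·99.5 = 247.5.

247.5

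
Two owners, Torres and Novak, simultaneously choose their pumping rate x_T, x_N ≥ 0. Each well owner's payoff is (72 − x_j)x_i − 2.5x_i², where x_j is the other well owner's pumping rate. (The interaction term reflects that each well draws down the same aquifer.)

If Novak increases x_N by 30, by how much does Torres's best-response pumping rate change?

-6

Torres's payoff is (72 − x_N)x_T − 2.5x_T².
∂π/∂x_T = 72 − x_N − 5x_T = 0, so x_T = 14.4 − 0.2x_N.
The reaction-function slope is −0.2, so a 30-unit rise in x_N moves x_T by −0.2 × 30 = −6. Torres's best response falls — the actions are strategic substitutes.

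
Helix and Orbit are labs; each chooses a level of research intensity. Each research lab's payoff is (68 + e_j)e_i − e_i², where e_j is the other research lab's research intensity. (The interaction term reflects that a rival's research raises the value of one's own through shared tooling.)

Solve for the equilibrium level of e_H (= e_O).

Helix's payoff is (68 + e_O)e_H − e_H².
∂π/∂e_H = 68 + e_O − 2e_H = 0, so e_H = 34 + 0.5e_O.
The game is symmetric, so in equilibrium e_O = e_H: the reaction function gives 0.5e_H = 34, hence e_H = 68.

68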